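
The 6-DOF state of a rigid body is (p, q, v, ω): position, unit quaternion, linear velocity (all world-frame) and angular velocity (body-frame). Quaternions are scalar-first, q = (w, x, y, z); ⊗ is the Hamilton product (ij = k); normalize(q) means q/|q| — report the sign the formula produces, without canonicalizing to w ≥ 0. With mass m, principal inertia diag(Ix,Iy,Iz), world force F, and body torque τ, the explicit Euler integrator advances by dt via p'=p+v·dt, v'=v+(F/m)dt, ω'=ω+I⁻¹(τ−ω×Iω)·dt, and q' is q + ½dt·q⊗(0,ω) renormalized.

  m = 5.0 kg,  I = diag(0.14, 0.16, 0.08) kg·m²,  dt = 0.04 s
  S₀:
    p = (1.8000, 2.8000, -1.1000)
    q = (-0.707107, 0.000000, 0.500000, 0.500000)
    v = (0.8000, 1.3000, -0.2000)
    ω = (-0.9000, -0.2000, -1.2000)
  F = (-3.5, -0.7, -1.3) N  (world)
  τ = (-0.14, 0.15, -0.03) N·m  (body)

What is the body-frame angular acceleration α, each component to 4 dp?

α = (-0.8629, 0.5325, -0.4200)

ω×(Iω) gyroscopic = (-0.0192, 0.0648, 0.0036)
α = I⁻¹(τ − ω×Iω) = (-0.8629, 0.5325, -0.4200)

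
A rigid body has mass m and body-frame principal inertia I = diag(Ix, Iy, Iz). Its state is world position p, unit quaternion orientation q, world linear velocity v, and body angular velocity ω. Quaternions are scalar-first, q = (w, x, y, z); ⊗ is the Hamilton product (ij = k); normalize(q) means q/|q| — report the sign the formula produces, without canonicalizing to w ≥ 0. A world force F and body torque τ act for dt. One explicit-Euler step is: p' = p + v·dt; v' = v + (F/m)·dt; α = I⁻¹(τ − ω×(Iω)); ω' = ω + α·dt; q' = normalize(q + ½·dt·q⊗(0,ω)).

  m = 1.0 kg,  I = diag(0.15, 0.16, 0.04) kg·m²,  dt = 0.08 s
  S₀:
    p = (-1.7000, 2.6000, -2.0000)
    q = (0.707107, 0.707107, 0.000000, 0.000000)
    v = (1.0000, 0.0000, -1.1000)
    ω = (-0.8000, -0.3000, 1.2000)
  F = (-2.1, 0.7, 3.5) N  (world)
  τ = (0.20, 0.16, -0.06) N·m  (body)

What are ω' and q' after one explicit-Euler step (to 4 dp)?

ω' = (-0.7164, -0.1672, 1.0752)
q' = (0.7285, 0.6833, -0.0424, 0.0254)

(τ − ω×Iω)/I = (1.0453, 1.6600, -1.5600)
ω' = ω + α·dt = (-0.7164, -0.1672, 1.0752)
Hamilton product q⊗(0,ω) = (0.5656856, -0.5656856, -1.0606605, 0.6363963)
q' = normalize(q + ½dt·q⊗(0,ω)) = (0.7285, 0.6833, -0.0424, 0.0254)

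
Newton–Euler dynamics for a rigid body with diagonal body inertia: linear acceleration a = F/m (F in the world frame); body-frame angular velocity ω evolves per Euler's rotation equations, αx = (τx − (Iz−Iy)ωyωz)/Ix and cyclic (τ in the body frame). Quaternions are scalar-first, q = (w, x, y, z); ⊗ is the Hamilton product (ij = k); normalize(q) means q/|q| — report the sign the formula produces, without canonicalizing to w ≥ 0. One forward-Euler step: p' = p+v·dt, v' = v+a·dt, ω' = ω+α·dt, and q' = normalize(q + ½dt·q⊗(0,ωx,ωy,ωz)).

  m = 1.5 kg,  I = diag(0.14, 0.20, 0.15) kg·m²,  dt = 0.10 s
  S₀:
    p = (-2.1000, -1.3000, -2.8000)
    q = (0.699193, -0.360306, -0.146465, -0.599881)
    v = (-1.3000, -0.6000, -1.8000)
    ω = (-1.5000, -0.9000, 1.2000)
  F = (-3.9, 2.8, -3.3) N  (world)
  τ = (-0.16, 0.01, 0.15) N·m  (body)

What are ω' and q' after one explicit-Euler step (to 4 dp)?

ω' = (-1.6529, -0.9040, 1.2460)
q' = (0.6977, -0.4460, -0.1107, -0.5496)

precession coupling ω×(Iω) = (0.0540, 0.0180, 0.0810)
α = I⁻¹(τ − ω×Iω) = (-1.5286, -0.0400, 0.4600)
ω + α·dt = (-1.6529, -0.9040, 1.2460)
q⊗(0,ω) = (0.0475797, -1.7644404, 0.7029150, 0.9436095)
q + ½dt·q⊗(0,ω), renormalized = (0.6977, -0.4460, -0.1107, -0.5496)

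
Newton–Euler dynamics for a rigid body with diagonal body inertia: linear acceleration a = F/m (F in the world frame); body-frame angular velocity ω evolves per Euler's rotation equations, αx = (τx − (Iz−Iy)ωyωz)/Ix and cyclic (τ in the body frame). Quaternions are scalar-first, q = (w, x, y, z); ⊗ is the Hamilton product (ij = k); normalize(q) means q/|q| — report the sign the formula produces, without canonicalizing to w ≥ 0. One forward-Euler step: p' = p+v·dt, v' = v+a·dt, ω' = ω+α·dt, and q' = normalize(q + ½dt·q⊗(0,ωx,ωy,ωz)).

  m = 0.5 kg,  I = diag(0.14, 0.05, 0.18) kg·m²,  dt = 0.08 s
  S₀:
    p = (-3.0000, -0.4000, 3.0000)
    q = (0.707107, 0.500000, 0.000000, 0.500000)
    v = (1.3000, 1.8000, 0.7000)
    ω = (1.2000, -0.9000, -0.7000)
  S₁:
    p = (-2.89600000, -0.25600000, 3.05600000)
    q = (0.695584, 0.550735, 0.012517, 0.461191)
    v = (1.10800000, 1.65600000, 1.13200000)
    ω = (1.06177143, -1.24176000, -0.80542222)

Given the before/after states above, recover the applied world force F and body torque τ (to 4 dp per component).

F = (-1.2000, -0.9000, 2.7000)
τ = (-0.1600, -0.1800, -0.1400)

rate change Δω = (-0.13822857, -0.34176000, -0.10542222)
τ = I·(Δω/dt) + ω₀×(Iω₀) = (-0.1600, -0.1800, -0.1400)
v₁ − v₀ = (-0.19200000, -0.14400000, 0.43200000)
applied force F = (-1.2000, -0.9000, 2.7000)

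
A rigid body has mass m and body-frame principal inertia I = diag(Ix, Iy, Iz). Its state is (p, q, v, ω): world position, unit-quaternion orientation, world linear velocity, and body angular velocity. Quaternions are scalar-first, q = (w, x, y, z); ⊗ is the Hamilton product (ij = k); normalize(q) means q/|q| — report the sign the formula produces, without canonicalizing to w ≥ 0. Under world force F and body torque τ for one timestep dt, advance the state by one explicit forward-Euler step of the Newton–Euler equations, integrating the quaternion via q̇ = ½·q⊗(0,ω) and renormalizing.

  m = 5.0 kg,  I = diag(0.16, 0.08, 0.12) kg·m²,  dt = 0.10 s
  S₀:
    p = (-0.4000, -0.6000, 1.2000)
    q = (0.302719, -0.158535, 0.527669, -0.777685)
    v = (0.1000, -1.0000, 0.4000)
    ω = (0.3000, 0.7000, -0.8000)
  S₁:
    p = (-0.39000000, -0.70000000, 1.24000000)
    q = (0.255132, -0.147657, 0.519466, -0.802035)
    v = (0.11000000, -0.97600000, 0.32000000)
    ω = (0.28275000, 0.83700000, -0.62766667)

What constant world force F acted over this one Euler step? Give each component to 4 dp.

F = (0.5000, 1.2000, -4.0000)

velocity change Δv = (0.01000000, 0.02400000, -0.08000000)
F = m·Δv/dt = (0.5000, 1.2000, -4.0000)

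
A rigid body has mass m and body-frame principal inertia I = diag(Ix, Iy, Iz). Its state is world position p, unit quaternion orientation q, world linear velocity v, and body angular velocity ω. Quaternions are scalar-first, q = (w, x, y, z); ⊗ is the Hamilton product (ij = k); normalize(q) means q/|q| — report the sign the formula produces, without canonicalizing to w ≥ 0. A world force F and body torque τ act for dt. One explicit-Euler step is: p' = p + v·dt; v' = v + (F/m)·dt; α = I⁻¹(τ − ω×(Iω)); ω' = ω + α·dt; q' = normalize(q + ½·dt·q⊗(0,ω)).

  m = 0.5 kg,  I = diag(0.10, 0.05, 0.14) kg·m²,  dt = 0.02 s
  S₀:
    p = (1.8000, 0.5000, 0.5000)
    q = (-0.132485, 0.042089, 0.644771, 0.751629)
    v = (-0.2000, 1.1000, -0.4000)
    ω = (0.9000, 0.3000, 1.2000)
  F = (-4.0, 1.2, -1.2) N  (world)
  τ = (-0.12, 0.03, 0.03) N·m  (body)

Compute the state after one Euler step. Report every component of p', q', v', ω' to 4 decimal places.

p' = (1.7960, 0.5220, 0.4920)
q' = (-0.1438, 0.0464, 0.6506, 0.7443)
v' = (-0.3600, 1.1480, -0.4480)
ω' = (0.8695, 0.3293, 1.2062)

angular accel α = (-1.5240, 1.4640, 0.3107)
ω' = ω + α·dt = (0.8695, 0.3293, 1.2062)
2q̇ = q⊗(0,ω) = (-1.1332662, 0.4290000, 0.5862138, -0.7266492)
updated quaternion q' = (-0.1438, 0.0464, 0.6506, 0.7443)
a = (-8.0000, 2.4000, -2.4000)
p' = p + v·dt = (1.7960, 0.5220, 0.4920)
new velocity v' = (-0.3600, 1.1480, -0.4480)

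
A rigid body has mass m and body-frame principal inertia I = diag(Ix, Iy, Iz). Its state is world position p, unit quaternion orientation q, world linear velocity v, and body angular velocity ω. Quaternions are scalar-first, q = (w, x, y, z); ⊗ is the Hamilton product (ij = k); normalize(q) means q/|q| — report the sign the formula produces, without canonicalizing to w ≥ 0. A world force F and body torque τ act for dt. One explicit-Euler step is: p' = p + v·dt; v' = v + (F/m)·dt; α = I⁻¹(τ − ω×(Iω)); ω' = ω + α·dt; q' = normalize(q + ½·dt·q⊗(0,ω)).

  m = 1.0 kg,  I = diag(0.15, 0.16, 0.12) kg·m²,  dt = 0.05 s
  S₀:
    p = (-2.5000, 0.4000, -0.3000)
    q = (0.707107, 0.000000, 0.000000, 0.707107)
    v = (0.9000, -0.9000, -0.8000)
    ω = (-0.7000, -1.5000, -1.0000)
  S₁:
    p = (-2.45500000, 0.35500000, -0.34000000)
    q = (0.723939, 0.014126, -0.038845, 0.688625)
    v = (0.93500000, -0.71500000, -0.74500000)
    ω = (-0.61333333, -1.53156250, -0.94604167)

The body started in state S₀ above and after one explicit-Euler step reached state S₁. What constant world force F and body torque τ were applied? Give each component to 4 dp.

Δω = ω₁−ω₀ = (0.08666667, -0.03156250, 0.05395833)
applied torque τ = (0.2000, -0.0800, 0.1400)
v₁ − v₀ = (0.03500000, 0.18500000, 0.05500000)
applied force F = (0.7000, 3.7000, 1.1000)

F = (0.7000, 3.7000, 1.1000)
τ = (0.2000, -0.0800, 0.1400)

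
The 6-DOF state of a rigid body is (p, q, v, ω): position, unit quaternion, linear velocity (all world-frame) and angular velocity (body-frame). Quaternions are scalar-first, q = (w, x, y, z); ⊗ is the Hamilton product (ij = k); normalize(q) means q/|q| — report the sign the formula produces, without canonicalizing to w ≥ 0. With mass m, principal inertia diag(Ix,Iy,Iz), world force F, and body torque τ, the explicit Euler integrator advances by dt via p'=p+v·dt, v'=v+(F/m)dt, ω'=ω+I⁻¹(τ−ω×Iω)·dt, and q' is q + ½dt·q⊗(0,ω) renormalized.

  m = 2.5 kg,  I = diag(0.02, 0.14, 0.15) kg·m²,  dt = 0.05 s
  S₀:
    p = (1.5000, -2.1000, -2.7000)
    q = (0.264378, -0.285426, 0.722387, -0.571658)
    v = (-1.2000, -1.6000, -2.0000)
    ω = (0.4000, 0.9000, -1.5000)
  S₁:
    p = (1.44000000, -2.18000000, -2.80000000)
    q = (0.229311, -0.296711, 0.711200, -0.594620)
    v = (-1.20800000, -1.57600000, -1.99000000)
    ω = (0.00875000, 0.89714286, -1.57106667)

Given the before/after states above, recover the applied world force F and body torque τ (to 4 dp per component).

rate change Δω = (-0.39125000, -0.00285714, -0.07106667)
applied torque τ = (-0.1700, 0.0700, -0.1700)
v₁ − v₀ = (-0.00800000, 0.02400000, 0.01000000)
F = m·Δv/dt = (-0.4000, 1.2000, 0.5000)

F = (-0.4000, 1.2000, 0.5000)
τ = (-0.1700, 0.0700, -0.1700)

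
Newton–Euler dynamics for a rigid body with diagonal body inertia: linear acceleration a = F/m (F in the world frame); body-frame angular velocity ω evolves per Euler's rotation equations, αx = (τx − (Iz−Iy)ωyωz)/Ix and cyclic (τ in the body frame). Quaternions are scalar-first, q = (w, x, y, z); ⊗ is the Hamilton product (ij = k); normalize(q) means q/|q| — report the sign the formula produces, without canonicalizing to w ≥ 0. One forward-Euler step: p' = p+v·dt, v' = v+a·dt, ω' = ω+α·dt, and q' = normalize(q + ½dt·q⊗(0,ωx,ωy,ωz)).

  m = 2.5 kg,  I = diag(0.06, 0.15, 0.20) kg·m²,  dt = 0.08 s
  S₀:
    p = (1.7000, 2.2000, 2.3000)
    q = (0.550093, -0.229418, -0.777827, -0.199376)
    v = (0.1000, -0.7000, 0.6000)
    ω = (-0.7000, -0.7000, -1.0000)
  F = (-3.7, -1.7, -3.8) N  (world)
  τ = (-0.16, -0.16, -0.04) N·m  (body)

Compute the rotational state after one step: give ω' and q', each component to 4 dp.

ω' = (-0.9600, -0.7331, -1.0336)
q' = (0.5131, -0.2189, -0.7956, -0.2364)

(τ − ω×Iω)/I = (-3.2500, -0.4133, -0.4205)
ω + α·dt = (-0.9600, -0.7331, -1.0336)
2q̇ = q⊗(0,ω) = (-0.9044475, 0.2531987, -0.4749199, -0.9339793)
updated quaternion q' = (0.5131, -0.2189, -0.7956, -0.2364)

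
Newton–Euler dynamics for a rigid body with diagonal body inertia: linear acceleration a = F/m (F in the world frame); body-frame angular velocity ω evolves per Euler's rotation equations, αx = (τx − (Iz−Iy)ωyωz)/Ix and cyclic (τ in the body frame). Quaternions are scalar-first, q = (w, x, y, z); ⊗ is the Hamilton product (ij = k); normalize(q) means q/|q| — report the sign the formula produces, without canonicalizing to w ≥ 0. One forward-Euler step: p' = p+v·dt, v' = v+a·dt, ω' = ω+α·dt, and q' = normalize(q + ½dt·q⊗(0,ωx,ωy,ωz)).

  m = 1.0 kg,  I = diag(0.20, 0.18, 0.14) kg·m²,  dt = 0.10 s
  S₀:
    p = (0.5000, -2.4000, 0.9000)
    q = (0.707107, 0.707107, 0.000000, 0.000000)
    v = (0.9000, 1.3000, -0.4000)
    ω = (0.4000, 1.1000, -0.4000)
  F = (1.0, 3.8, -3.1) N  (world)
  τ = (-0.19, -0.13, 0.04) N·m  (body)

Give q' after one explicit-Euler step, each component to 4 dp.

Hamilton product q⊗(0,ω) = (-0.2828428, 0.2828428, 1.0606605, 0.4949749)
updated quaternion q' = (0.6916, 0.7199, 0.0529, 0.0247)

q' = (0.6916, 0.7199, 0.0529, 0.0247)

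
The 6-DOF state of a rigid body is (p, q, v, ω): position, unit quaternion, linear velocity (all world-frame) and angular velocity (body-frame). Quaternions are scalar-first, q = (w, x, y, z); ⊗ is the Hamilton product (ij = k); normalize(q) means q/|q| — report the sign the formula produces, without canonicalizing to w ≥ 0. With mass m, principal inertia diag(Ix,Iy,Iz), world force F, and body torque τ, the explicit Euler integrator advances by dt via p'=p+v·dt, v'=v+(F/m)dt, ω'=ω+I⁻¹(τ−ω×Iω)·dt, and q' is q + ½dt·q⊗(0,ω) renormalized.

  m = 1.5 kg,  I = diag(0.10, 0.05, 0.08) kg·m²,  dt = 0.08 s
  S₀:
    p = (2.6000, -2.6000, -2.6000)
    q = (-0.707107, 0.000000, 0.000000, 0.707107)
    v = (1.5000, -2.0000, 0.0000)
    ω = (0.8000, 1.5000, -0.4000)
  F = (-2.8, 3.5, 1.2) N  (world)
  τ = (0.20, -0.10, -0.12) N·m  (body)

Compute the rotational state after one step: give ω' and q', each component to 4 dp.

gyro term ω×Iω = (-0.0180, -0.0064, -0.0600)
(τ − ω×Iω)/I = (2.1800, -1.8720, -0.7500)
ω' = ω + α·dt = (0.9744, 1.3502, -0.4600)
Hamilton product q⊗(0,ω) = (0.2828428, -1.6263461, -0.4949749, 0.2828428)
q' = normalize(q + ½dt·q⊗(0,ω)) = (-0.6941, -0.0649, -0.0198, 0.7167)

ω' = (0.9744, 1.3502, -0.4600)
q' = (-0.6941, -0.0649, -0.0198, 0.7167)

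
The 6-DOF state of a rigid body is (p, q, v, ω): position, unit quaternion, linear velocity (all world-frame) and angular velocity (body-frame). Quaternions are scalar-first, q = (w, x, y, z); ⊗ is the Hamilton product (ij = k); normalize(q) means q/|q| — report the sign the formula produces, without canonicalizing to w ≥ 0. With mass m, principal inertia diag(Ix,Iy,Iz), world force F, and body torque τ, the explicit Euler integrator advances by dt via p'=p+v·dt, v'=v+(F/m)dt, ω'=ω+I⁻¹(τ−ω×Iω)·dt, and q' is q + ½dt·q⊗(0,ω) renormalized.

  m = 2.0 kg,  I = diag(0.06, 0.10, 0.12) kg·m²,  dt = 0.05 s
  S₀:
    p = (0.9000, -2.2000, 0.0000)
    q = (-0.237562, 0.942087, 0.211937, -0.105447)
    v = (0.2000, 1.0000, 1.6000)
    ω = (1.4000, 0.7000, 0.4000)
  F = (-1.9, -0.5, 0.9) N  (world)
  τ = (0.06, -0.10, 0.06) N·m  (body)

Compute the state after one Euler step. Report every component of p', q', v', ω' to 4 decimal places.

p' = (0.9100, -2.1500, 0.0800)
q' = (-0.2730, 0.9370, 0.1945, -0.0987)
v' = (0.1525, 0.9875, 1.6225)
ω' = (1.4453, 0.6668, 0.4087)

gyro term ω×Iω = (0.0056, -0.0336, 0.0392)
angular accel α = (0.9067, -0.6640, 0.1733)
new body rate ω' = (1.4453, 0.6668, 0.4087)
Hamilton product q⊗(0,ω) = (-1.4250989, -0.1739991, -0.6907540, 0.2677243)
updated quaternion q' = (-0.2730, 0.9370, 0.1945, -0.0987)
p' = p + v·dt = (0.9100, -2.1500, 0.0800)
v' = v + a·dt = (0.1525, 0.9875, 1.6225)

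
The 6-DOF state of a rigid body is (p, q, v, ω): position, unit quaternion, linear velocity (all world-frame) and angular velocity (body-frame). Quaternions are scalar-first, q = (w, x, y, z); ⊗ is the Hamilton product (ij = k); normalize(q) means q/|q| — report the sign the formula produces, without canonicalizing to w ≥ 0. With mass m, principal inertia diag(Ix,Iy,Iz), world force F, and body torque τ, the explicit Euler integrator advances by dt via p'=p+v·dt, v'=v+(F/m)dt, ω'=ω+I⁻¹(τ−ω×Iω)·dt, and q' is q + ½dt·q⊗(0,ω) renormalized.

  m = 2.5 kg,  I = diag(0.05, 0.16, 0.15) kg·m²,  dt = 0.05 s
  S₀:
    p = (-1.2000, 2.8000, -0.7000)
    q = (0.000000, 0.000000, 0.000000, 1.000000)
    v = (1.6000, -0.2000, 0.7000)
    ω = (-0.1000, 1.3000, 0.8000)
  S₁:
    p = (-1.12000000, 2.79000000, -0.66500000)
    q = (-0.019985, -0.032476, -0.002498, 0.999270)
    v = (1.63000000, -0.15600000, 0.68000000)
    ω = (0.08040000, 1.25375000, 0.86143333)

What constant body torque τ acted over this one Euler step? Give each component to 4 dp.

τ = (0.1700, -0.1400, 0.1700)

rate change Δω = (0.18040000, -0.04625000, 0.06143333)
precession coupling = (-0.0104, 0.0080, -0.0143)
τ = I·(Δω/dt) + ω₀×(Iω₀) = (0.1700, -0.1400, 0.1700)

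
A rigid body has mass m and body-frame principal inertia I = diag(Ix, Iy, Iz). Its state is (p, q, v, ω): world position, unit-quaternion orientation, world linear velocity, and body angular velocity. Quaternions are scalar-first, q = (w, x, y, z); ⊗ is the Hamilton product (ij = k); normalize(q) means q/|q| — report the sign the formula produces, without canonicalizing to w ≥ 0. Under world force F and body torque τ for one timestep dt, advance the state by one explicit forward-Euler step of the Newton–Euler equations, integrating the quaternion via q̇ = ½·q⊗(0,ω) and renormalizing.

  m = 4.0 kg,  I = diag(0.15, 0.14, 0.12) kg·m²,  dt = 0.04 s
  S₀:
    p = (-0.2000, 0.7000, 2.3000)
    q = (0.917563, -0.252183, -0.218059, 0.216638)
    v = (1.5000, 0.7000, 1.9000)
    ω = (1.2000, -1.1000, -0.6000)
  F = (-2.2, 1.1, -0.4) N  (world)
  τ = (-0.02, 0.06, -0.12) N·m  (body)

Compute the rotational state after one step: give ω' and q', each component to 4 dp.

α = I⁻¹(τ − ω×Iω) = (-0.0453, 0.5829, -1.1100)
ω' = ω + α·dt = (1.1982, -1.0767, -0.6444)
q⊗(0,ω) = (0.1927375, 1.4702128, -0.9006635, -0.0114657)
updated quaternion q' = (0.9209, -0.2226, -0.2359, 0.2163)

ω' = (1.1982, -1.0767, -0.6444)
q' = (0.9209, -0.2226, -0.2359, 0.2163)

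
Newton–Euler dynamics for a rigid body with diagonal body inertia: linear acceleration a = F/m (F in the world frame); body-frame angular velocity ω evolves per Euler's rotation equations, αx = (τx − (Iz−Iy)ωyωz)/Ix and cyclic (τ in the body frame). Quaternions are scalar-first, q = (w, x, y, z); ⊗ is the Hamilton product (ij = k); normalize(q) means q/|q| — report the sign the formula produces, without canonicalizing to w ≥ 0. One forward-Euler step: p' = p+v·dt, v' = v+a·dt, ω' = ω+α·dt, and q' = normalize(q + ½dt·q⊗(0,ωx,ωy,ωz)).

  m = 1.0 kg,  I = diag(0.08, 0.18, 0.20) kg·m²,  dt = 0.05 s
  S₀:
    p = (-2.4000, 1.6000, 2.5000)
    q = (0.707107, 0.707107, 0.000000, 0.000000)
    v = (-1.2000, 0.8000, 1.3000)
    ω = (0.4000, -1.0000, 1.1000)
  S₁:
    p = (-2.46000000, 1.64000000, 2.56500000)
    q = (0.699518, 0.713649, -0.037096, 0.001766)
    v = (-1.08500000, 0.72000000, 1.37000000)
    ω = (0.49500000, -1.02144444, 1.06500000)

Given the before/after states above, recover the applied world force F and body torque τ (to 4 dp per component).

v₁ − v₀ = (0.11500000, -0.08000000, 0.07000000)
m·(v₁−v₀)/dt = (2.3000, -1.6000, 1.4000)
rate change Δω = (0.09500000, -0.02144444, -0.03500000)
precession coupling = (-0.0220, -0.0528, -0.0400)
applied torque τ = (0.1300, -0.1300, -0.1800)

F = (2.3000, -1.6000, 1.4000)
τ = (0.1300, -0.1300, -0.1800)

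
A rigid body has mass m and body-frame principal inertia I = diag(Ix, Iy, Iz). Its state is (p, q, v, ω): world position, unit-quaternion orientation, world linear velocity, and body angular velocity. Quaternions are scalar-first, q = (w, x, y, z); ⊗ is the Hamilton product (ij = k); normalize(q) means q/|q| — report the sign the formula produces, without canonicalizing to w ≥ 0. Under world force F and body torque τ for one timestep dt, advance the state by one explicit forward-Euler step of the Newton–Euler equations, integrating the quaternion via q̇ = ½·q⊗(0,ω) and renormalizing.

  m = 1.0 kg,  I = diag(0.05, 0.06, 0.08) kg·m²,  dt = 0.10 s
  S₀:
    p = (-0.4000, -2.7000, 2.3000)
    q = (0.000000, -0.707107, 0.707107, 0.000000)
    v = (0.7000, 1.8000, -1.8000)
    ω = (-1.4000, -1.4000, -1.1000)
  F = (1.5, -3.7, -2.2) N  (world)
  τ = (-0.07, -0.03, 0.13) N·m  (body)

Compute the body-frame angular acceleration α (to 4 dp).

α = (-2.0160, 0.2700, 1.3800)

ω×(Iω) gyroscopic = (0.0308, -0.0462, 0.0196)
angular accel α = (-2.0160, 0.2700, 1.3800)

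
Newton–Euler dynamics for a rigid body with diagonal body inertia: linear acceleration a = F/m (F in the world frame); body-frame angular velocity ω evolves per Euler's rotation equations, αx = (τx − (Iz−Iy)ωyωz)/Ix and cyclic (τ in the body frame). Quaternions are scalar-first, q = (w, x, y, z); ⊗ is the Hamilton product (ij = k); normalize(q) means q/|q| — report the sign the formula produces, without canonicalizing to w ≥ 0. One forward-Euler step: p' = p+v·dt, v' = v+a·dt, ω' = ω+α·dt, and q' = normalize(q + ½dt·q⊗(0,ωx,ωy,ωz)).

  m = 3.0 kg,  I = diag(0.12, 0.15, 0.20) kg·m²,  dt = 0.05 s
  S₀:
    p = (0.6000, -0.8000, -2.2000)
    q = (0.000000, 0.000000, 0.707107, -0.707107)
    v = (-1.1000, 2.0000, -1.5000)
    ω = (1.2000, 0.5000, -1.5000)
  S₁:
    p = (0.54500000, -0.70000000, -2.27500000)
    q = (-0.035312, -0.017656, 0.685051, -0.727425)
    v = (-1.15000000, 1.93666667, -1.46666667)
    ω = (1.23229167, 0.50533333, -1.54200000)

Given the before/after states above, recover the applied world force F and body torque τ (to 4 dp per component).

Δω = ω₁−ω₀ = (0.03229167, 0.00533333, -0.04200000)
ω₀×(Iω₀) = (-0.0375, 0.1440, 0.0180)
applied torque τ = (0.0400, 0.1600, -0.1500)
Δv = v₁−v₀ = (-0.05000000, -0.06333333, 0.03333333)
applied force F = (-3.0000, -3.8000, 2.0000)

F = (-3.0000, -3.8000, 2.0000)
τ = (0.0400, 0.1600, -0.1500)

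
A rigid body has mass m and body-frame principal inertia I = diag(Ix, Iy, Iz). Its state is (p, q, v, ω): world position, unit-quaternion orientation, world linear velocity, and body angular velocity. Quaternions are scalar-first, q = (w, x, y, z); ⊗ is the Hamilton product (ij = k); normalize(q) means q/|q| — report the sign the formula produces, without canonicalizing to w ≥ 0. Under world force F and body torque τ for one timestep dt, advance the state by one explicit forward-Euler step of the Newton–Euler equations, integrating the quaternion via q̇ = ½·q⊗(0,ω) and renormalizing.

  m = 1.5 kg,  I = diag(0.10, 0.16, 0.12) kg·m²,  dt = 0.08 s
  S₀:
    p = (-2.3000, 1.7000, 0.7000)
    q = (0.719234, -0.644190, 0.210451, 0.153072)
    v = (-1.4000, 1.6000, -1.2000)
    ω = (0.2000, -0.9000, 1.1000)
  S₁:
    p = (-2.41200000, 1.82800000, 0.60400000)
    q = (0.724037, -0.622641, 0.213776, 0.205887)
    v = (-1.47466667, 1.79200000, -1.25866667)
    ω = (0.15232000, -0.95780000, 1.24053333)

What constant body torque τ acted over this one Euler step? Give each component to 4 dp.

rate change Δω = (-0.04768000, -0.05780000, 0.14053333)
gyro term ω₀×Iω₀ = (0.0396, -0.0044, -0.0108)
I·α + gyro = (-0.0200, -0.1200, 0.2000)

τ = (-0.0200, -0.1200, 0.2000)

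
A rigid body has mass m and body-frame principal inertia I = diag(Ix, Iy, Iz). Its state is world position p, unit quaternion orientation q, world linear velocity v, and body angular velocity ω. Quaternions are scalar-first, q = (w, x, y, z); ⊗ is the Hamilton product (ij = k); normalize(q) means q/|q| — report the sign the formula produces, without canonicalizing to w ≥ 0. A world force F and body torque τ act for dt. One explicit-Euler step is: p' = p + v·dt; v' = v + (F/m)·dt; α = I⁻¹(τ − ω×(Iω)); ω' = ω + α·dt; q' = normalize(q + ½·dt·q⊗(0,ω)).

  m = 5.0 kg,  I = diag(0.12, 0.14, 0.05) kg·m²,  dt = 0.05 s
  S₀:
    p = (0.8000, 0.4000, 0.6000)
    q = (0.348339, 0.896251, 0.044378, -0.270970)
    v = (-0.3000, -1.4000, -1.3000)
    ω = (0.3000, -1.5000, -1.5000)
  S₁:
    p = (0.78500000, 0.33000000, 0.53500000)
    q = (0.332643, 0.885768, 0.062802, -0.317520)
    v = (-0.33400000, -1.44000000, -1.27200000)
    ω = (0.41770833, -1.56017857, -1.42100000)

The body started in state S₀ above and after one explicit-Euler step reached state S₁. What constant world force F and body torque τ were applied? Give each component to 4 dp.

F = (-3.4000, -4.0000, 2.8000)
τ = (0.0800, -0.2000, 0.0700)

ω₁ − ω₀ = (0.11770833, -0.06017857, 0.07900000)
gyro term ω₀×Iω₀ = (-0.2025, -0.0315, -0.0090)
τ = I·(Δω/dt) + ω₀×(Iω₀) = (0.0800, -0.2000, 0.0700)
velocity change Δv = (-0.03400000, -0.04000000, 0.02800000)
m·(v₁−v₀)/dt = (-3.4000, -4.0000, 2.8000)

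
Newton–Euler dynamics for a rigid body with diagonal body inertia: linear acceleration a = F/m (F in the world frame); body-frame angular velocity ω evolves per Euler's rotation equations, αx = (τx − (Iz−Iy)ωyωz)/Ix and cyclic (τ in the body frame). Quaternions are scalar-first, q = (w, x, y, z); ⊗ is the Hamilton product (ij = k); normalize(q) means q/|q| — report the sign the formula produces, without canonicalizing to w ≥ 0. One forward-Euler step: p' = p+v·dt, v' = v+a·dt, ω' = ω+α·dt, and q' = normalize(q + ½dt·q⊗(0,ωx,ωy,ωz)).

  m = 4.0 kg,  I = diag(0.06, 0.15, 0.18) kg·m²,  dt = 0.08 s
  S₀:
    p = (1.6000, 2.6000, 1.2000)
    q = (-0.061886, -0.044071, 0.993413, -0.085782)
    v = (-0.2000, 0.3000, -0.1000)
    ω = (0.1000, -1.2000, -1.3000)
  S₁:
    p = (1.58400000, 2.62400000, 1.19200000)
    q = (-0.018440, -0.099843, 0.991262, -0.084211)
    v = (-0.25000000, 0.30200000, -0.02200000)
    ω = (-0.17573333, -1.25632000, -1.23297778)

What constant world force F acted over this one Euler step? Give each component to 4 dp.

F = (-2.5000, 0.1000, 3.9000)

velocity change Δv = (-0.05000000, 0.00200000, 0.07800000)
m·(v₁−v₀)/dt = (-2.5000, 0.1000, 3.9000)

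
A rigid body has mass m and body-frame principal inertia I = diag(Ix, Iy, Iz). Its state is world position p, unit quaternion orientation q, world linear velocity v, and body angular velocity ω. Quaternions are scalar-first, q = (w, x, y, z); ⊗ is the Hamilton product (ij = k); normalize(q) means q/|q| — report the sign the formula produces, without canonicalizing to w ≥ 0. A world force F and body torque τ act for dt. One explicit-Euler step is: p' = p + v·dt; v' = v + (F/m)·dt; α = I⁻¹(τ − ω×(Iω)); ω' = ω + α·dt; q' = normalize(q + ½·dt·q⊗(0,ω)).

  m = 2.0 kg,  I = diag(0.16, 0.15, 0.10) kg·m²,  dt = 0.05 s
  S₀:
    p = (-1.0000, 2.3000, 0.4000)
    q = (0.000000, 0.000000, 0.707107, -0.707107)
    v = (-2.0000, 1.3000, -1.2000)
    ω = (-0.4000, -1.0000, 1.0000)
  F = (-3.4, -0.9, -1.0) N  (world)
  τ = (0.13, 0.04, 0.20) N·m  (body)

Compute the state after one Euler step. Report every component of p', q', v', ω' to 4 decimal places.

p' = (-1.1000, 2.3650, 0.3400)
q' = (0.0353, 0.0000, 0.7137, -0.6996)
v' = (-2.0850, 1.2775, -1.2250)
ω' = (-0.3750, -0.9787, 1.1020)

a = F/m = (-1.7000, -0.4500, -0.5000)
new position p' = (-1.1000, 2.3650, 0.3400)
v' = v + a·dt = (-2.0850, 1.2775, -1.2250)
(τ − ω×Iω)/I = (0.5000, 0.4267, 2.0400)
ω + α·dt = (-0.3750, -0.9787, 1.1020)
Hamilton product q⊗(0,ω) = (1.4142140, 0.0000000, 0.2828428, 0.2828428)
q' = normalize(q + ½dt·q⊗(0,ω)) = (0.0353, 0.0000, 0.7137, -0.6996)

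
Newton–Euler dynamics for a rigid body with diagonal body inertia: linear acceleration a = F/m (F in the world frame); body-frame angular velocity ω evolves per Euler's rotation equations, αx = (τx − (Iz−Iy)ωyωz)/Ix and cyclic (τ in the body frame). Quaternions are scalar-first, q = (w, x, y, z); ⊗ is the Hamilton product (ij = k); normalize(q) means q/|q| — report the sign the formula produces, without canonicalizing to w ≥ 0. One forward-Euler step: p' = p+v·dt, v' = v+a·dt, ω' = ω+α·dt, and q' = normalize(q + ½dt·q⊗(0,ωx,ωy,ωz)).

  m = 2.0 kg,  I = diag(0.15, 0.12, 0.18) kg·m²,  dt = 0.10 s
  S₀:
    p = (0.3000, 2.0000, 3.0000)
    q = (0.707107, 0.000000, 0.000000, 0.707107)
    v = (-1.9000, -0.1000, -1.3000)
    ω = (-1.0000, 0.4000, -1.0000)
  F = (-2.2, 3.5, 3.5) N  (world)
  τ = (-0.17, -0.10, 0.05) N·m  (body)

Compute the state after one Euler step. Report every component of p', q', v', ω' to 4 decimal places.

p' = (0.1100, 1.9900, 2.8700)
q' = (0.7405, -0.0494, -0.0212, 0.6699)
v' = (-2.0100, 0.0750, -1.1250)
ω' = (-1.0973, 0.3417, -0.9789)

a = (-1.1000, 1.7500, 1.7500)
new position p' = (0.1100, 1.9900, 2.8700)
new velocity v' = (-2.0100, 0.0750, -1.1250)
ω×(Iω) gyroscopic = (-0.0240, -0.0300, 0.0120)
α = I⁻¹(τ − ω×Iω) = (-0.9733, -0.5833, 0.2111)
ω + α·dt = (-1.0973, 0.3417, -0.9789)
Hamilton product q⊗(0,ω) = (0.7071070, -0.9899498, -0.4242642, -0.7071070)
q' = normalize(q + ½dt·q⊗(0,ω)) = (0.7405, -0.0494, -0.0212, 0.6699)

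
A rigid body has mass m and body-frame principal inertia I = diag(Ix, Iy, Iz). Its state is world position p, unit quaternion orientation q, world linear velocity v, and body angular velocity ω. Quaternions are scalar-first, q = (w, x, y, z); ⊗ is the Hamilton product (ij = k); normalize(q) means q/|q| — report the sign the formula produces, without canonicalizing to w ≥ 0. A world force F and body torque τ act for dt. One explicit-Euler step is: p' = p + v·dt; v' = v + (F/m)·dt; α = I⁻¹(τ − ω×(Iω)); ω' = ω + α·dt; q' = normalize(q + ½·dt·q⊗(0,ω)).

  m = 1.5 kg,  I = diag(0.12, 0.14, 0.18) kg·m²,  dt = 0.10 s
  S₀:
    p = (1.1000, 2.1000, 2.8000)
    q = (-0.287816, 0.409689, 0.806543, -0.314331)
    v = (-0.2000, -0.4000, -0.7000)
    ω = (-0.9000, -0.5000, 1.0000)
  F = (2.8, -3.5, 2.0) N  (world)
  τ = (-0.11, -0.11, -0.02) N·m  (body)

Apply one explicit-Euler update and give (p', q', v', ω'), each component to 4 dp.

p' = p + v·dt = (1.0800, 2.0600, 2.7300)
v' = v + a·dt = (-0.0133, -0.6333, -0.5667)
precession coupling ω×(Iω) = (-0.0200, 0.0540, 0.0090)
(τ − ω×Iω)/I = (-0.7500, -1.1714, -0.1611)
new body rate ω' = (-0.9750, -0.6171, 0.9839)
q⊗(0,ω) = (1.0863226, 0.9084119, 0.0171169, 0.2332282)
q + ½dt·q⊗(0,ω), renormalized = (-0.2329, 0.4539, 0.8053, -0.3019)

p' = (1.0800, 2.0600, 2.7300)
q' = (-0.2329, 0.4539, 0.8053, -0.3019)
v' = (-0.0133, -0.6333, -0.5667)
ω' = (-0.9750, -0.6171, 0.9839)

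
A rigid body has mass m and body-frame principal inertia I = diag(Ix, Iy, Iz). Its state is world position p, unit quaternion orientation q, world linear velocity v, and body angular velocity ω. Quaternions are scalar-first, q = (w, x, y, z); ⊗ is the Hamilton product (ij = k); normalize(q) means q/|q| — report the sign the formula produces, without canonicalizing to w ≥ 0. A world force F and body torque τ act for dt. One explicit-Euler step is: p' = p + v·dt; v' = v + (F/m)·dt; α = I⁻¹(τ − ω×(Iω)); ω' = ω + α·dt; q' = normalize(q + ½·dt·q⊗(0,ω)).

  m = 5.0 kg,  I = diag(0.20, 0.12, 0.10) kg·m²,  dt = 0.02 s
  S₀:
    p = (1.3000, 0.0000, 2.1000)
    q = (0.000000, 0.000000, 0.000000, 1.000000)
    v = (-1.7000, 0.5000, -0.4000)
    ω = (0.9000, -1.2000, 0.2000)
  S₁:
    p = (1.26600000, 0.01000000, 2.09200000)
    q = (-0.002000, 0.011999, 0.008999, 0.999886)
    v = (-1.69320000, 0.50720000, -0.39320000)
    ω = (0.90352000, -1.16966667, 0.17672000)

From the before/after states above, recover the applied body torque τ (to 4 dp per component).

ω₁ − ω₀ = (0.00352000, 0.03033333, -0.02328000)
ω₀×(Iω₀) = (0.0048, 0.0180, 0.0864)
I·α + gyro = (0.0400, 0.2000, -0.0300)

τ = (0.0400, 0.2000, -0.0300)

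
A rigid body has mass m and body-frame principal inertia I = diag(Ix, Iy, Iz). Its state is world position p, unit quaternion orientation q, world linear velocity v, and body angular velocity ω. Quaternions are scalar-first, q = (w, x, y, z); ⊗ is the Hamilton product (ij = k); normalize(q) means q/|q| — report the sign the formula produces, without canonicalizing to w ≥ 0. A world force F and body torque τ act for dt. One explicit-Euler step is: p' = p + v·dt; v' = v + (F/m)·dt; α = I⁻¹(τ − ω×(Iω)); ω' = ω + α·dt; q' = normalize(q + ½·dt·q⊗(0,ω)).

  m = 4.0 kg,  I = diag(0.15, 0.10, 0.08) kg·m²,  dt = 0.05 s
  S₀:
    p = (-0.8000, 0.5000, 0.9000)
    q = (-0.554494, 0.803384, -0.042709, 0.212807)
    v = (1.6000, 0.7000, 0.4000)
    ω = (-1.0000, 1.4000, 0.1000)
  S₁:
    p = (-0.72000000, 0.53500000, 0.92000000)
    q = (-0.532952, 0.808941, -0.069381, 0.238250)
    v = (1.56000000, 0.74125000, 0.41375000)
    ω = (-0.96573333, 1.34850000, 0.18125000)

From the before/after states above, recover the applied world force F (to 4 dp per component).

v₁ − v₀ = (-0.04000000, 0.04125000, 0.01375000)
applied force F = (-3.2000, 3.3000, 1.1000)

F = (-3.2000, 3.3000, 1.1000)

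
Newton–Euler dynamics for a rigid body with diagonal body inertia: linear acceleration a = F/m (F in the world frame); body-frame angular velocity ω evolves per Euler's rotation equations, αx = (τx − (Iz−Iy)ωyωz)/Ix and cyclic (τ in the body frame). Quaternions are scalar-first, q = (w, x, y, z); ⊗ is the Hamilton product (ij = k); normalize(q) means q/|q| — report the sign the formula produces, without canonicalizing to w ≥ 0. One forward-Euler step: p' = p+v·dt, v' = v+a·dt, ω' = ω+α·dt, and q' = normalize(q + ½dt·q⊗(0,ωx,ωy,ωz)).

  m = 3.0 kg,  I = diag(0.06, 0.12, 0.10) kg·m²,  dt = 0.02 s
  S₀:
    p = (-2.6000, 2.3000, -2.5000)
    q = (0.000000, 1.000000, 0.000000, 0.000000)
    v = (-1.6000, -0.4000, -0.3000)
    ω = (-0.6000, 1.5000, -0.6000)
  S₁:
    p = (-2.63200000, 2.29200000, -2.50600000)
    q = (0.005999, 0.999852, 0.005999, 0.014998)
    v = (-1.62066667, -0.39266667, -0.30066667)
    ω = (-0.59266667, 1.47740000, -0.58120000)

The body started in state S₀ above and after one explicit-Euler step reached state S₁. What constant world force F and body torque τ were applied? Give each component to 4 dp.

F = (-3.1000, 1.1000, -0.1000)
τ = (0.0400, -0.1500, 0.0400)

Δv = v₁−v₀ = (-0.02066667, 0.00733333, -0.00066667)
F = m·Δv/dt = (-3.1000, 1.1000, -0.1000)
rate change Δω = (0.00733333, -0.02260000, 0.01880000)
ω₀×(Iω₀) = (0.0180, -0.0144, -0.0540)
applied torque τ = (0.0400, -0.1500, 0.0400)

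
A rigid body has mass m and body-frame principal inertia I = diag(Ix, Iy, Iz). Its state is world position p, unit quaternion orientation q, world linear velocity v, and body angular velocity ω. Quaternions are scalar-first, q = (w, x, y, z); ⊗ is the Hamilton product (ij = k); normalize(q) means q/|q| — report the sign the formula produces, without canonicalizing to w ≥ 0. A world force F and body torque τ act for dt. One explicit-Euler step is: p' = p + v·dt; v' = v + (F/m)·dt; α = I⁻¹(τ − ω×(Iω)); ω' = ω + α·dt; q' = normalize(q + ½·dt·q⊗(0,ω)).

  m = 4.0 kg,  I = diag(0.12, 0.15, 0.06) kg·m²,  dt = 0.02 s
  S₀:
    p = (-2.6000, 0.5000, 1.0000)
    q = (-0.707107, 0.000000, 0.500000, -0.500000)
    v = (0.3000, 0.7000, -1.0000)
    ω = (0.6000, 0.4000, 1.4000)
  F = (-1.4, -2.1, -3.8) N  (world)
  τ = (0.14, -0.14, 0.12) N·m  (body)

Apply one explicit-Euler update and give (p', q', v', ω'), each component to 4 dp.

p' = (-2.5940, 0.5140, 0.9800)
q' = (-0.7020, 0.0048, 0.4941, -0.5128)
v' = (0.2930, 0.6895, -1.0190)
ω' = (0.6317, 0.3746, 1.4376)

ω×(Iω) gyroscopic = (-0.0504, 0.0504, 0.0072)
α = I⁻¹(τ − ω×Iω) = (1.5867, -1.2693, 1.8800)
new body rate ω' = (0.6317, 0.3746, 1.4376)
Hamilton product q⊗(0,ω) = (0.5000000, 0.4757358, -0.5828428, -1.2899498)
q + ½dt·q⊗(0,ω), renormalized = (-0.7020, 0.0048, 0.4941, -0.5128)
linear accel F/m = (-0.3500, -0.5250, -0.9500)
p' = p + v·dt = (-2.5940, 0.5140, 0.9800)
v' = v + a·dt = (0.2930, 0.6895, -1.0190)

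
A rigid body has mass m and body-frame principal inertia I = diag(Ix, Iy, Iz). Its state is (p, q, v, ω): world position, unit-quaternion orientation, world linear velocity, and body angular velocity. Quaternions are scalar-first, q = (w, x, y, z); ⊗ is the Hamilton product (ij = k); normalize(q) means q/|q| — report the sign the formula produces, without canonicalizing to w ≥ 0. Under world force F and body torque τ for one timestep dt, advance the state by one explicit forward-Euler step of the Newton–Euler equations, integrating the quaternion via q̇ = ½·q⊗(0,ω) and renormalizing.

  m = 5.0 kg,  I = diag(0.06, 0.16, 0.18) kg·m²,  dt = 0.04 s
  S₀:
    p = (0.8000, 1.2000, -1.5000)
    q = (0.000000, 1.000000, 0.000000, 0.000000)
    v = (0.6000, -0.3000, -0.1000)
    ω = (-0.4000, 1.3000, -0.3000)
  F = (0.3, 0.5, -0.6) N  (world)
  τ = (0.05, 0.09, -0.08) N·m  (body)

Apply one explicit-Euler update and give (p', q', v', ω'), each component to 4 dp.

ω×(Iω) gyroscopic = (-0.0078, -0.0144, -0.0520)
angular accel α = (0.9633, 0.6525, -0.1556)
ω + α·dt = (-0.3615, 1.3261, -0.3062)
2q̇ = q⊗(0,ω) = (0.4000000, 0.0000000, 0.3000000, 1.3000000)
updated quaternion q' = (0.0080, 0.9996, 0.0060, 0.0260)
new position p' = (0.8240, 1.1880, -1.5040)
v + (F/m)dt = (0.6024, -0.2960, -0.1048)

p' = (0.8240, 1.1880, -1.5040)
q' = (0.0080, 0.9996, 0.0060, 0.0260)
v' = (0.6024, -0.2960, -0.1048)
ω' = (-0.3615, 1.3261, -0.3062)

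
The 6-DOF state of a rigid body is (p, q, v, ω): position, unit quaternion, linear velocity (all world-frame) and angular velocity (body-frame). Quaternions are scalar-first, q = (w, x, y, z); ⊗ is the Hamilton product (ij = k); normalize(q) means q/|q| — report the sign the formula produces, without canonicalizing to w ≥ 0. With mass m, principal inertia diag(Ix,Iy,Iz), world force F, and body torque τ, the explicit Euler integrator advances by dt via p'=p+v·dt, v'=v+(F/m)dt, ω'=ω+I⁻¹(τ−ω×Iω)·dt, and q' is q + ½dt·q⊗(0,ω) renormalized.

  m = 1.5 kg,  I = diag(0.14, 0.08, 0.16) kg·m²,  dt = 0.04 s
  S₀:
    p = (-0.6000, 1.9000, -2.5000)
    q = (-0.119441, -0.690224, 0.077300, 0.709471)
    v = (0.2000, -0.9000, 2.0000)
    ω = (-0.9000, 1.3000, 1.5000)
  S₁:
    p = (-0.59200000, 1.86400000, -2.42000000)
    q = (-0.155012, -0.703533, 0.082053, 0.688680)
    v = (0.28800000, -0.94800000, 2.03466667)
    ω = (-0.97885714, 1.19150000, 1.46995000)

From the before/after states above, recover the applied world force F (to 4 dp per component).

F = (3.3000, -1.8000, 1.3000)

v₁ − v₀ = (0.08800000, -0.04800000, 0.03466667)
F = m·Δv/dt = (3.3000, -1.8000, 1.3000)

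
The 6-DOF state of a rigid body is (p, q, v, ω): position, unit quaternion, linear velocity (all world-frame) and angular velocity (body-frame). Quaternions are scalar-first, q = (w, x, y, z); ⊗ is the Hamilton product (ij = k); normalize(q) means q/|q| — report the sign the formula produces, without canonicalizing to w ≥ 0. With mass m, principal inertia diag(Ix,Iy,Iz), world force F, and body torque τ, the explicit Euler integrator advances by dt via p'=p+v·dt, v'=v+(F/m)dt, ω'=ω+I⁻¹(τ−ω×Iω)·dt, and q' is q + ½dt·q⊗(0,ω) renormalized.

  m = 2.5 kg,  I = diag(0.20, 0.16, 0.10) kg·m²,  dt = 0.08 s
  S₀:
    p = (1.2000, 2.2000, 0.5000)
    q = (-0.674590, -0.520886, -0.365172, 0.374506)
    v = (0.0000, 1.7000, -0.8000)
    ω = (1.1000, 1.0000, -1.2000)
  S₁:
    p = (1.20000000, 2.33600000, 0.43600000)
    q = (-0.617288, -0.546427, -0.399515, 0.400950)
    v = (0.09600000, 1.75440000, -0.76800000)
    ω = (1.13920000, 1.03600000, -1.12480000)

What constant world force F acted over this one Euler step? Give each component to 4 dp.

velocity change Δv = (0.09600000, 0.05440000, 0.03200000)
applied force F = (3.0000, 1.7000, 1.0000)

F = (3.0000, 1.7000, 1.0000)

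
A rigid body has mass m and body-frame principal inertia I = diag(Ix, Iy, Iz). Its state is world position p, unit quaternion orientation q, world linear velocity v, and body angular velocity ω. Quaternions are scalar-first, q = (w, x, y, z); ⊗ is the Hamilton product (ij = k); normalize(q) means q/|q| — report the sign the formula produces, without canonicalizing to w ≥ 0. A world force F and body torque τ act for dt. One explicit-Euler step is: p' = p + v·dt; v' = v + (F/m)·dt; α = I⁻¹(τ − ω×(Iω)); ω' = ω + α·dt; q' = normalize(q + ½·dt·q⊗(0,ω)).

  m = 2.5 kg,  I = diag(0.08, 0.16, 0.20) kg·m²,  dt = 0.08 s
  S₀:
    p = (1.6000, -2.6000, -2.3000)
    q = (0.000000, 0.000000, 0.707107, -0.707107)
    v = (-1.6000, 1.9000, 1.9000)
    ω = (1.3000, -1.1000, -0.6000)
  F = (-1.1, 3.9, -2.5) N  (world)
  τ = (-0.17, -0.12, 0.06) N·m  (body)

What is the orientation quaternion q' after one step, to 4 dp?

q' = (0.0141, -0.0480, 0.6686, -0.7419)

Hamilton product q⊗(0,ω) = (0.3535535, -1.2020819, -0.9192391, -0.9192391)
updated quaternion q' = (0.0141, -0.0480, 0.6686, -0.7419)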